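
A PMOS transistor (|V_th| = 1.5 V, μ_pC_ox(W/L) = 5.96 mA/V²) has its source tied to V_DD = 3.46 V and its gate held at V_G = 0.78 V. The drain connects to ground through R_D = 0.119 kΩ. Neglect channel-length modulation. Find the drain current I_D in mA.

V_SG = V_DD − V_G = 3.46 − 0.78 = 2.68 V, so V_ov = 2.68 − 1.5 = 1.18 V.
Assume saturation: I_D = ½ k_p V_ov² = 0.5 × 5.96 × 1.18² = 4.15 mA, giving V_SD = V_DD − I_D R_D = 3.46 − 4.15 × 0.119 = 2.97 V.
V_SD = 2.97 V ≥ V_ov = 1.18 V, confirming saturation.

I_D = 4.15 mA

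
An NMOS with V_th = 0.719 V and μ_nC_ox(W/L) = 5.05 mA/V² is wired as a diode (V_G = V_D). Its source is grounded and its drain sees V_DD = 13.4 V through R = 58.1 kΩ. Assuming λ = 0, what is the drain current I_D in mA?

I_D = 0.213 mA

With gate tied to drain, V_GS = V_DS ≥ V_GS − V_th, so the device is in saturation.
KCL at the drain: ½ k_n (V_GS − V_th)² = (V_DD − V_GS)/R.
Let x = V_GS − 0.719. Then 147 x² + x − 12.68 = 0, giving x = 0.291 V (positive root), so V_GS = 1.01 V.
I_D = (V_DD − V_GS)/R = (13.4 − 1.01) / 58.1 = 0.213 mA.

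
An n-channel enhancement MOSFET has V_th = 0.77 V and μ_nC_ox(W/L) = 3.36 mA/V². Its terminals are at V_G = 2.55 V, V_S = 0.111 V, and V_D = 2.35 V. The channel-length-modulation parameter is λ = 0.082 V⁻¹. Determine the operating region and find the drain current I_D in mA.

V_GS = V_G − V_S = 2.55 − 0.111 = 2.44 V; V_DS = V_D − V_S = 2.35 − 0.111 = 2.24 V.
V_ov = V_GS − V_th = 2.44 − 0.77 = 1.67 V.
Since V_DS = 2.24 V ≥ V_ov = 1.67 V, the device is in saturation.
I_D = ½ k_n V_ov² (1 + λ V_DS) = 0.5 × 3.36 × 1.67² × (1 + 0.082 × 2.24) = 5.54 mA.

Saturation; I_D = 5.54 mA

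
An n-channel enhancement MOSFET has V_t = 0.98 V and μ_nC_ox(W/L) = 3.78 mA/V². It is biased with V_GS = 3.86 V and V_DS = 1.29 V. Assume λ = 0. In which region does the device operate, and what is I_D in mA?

Triode; I_D = 10.9 mA

V_ov = V_GS − V_t = 3.86 − 0.98 = 2.88 V.
Since V_DS = 1.29 V < V_ov = 2.88 V, the device is in the triode region.
I_D = k_n [V_ov · V_DS − ½ V_DS²] = 3.78 × [2.88 × 1.29 − 0.5 × 1.29²] = 10.9 mA.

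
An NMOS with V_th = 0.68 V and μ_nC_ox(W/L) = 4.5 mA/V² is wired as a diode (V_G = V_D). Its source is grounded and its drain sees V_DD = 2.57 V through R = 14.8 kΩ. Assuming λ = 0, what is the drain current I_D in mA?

I_D = 0.113 mA

With gate tied to drain, V_GS = V_DS ≥ V_GS − V_th, so the device is in saturation.
KCL at the drain: ½ k_n (V_GS − V_th)² = (V_DD − V_GS)/R.
Let x = V_GS − 0.68. Then 33.3 x² + x − 1.89 = 0, giving x = 0.224 V (positive root), so V_GS = 0.904 V.
I_D = (V_DD − V_GS)/R = (2.57 − 0.904) / 14.8 = 0.113 mA.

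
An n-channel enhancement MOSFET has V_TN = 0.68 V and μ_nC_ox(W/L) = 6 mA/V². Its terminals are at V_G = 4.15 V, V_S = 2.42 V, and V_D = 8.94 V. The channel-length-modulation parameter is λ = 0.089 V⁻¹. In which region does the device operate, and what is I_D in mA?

Saturation; I_D = 5.23 mA

V_GS = V_G − V_S = 4.15 − 2.42 = 1.73 V; V_DS = V_D − V_S = 8.94 − 2.42 = 6.52 V.
V_ov = V_GS − V_TN = 1.73 − 0.68 = 1.05 V.
Since V_DS = 6.52 V ≥ V_ov = 1.05 V, the device is in saturation.
I_D = ½ k_n V_ov² (1 + λ V_DS) = 0.5 × 6 × 1.05² × (1 + 0.089 × 6.52) = 5.23 mA.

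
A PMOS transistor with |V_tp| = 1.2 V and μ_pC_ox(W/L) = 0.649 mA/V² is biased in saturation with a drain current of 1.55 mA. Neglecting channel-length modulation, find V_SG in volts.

V_SG = 3.39 V

In saturation I_D = ½ k_p (V_SG − |V_tp|)², so V_SG − |V_tp| = √(2 I_D / k_p) = √(2 × 1.55 / 0.649) = 2.19 V.
V_SG = 1.2 + 2.19 = 3.39 V.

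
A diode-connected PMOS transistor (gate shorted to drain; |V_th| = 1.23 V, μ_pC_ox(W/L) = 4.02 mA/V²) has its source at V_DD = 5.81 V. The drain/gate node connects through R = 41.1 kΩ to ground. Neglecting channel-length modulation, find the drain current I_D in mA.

I_D = 0.106 mA

With gate tied to drain, V_SG = V_SD ≥ V_SG − |V_th|, so the device is in saturation.
KCL at the drain: ½ k_p (V_SG − |V_th|)² = (V_DD − V_SG)/R.
Let x = V_SG − 1.23. Then 82.6 x² + x − 4.58 = 0, giving x = 0.229 V (positive root), so V_SG = 1.46 V.
I_D = (V_DD − V_SG)/R = (5.81 − 1.46) / 41.1 = 0.106 mA.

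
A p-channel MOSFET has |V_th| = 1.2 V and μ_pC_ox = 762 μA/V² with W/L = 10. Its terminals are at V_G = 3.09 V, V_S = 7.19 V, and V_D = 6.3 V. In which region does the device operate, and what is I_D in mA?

V_SG = V_S − V_G = 7.19 − 3.09 = 4.1 V; V_SD = V_S − V_D = 7.19 − 6.3 = 0.89 V.
k_p = μ_pC_ox · (W/L) = 7.62 mA/V².
V_ov = V_SG − |V_th| = 4.1 − 1.2 = 2.9 V.
Since V_SD = 0.89 V < V_ov = 2.9 V, the device is in the triode region.
I_D = k_p [V_ov · V_SD − ½ V_SD²] = 7.62 × [2.9 × 0.89 − 0.5 × 0.89²] = 16.6 mA.

Triode; I_D = 16.6 mA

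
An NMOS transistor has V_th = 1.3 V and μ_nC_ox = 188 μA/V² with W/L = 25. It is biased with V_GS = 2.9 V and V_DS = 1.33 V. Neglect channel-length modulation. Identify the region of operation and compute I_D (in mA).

Triode; I_D = 5.84 mA

k_n = μ_nC_ox · (W/L) = 4.7 mA/V².
V_ov = V_GS − V_th = 2.9 − 1.3 = 1.6 V.
Since V_DS = 1.33 V < V_ov = 1.6 V, the device is in the triode region.
I_D = k_n [V_ov · V_DS − ½ V_DS²] = 4.7 × [1.6 × 1.33 − 0.5 × 1.33²] = 5.84 mA.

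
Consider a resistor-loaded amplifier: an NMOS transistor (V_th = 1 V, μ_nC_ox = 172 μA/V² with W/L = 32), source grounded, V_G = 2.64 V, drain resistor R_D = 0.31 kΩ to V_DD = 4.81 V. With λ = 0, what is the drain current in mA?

I_D = 7.40 mA

V_GS = V_G = 2.64 V, so V_ov = 2.64 − 1 = 1.64 V.
k_n = μ_nC_ox · (W/L) = 5.504 mA/V².
Assume saturation: I_D = ½ k_n V_ov² = 0.5 × 5.504 × 1.64² = 7.4 mA, giving V_DS = V_DD − I_D R_D = 4.81 − 7.4 × 0.31 = 2.52 V.
V_DS = 2.52 V ≥ V_ov = 1.64 V, confirming saturation.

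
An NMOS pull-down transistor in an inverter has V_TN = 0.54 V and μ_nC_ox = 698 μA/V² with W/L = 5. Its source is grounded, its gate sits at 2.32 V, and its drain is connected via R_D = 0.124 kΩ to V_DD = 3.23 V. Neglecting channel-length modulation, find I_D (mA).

I_D = 5.53 mA

V_GS = V_G = 2.32 V, so V_ov = 2.32 − 0.54 = 1.78 V.
k_n = μ_nC_ox · (W/L) = 3.49 mA/V².
Assume saturation: I_D = ½ k_n V_ov² = 0.5 × 3.49 × 1.78² = 5.53 mA, giving V_DS = V_DD − I_D R_D = 3.23 − 5.53 × 0.124 = 2.54 V.
V_DS = 2.54 V ≥ V_ov = 1.78 V, confirming saturation.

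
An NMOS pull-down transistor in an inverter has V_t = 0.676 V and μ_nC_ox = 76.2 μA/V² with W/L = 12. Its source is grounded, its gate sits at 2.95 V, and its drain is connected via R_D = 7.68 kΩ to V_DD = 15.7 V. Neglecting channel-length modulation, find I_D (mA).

I_D = 1.88 mA

V_GS = V_G = 2.95 V, so V_ov = 2.95 − 0.676 = 2.27 V.
k_n = μ_nC_ox · (W/L) = 0.9144 mA/V².
Assume saturation: I_D = ½ k_n V_ov² = 0.5 × 0.9144 × 2.27² = 2.36 mA, giving V_DS = V_DD − I_D R_D = 15.7 − 2.36 × 7.68 = -2.46 V.
But -2.46 V < V_ov = 2.27 V, so the device is actually in triode.
In triode I_D = k_n[V_ov V_DS − ½ V_DS²] and I_D = (V_DD − V_DS)/R_D. Equating: 3.51 V_DS² − 16.97 V_DS + 15.7 = 0, giving V_DS = 1.25 V (the root below V_ov).
I_D = (15.7 − 1.25) / 7.68 = 1.88 mA.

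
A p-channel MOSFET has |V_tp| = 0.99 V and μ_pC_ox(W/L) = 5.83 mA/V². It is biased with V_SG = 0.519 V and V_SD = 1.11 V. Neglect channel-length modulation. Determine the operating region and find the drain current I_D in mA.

V_SG = 0.519 V < |V_tp| = 0.99 V, so the transistor is in cutoff.

Cutoff; I_D = 0 mA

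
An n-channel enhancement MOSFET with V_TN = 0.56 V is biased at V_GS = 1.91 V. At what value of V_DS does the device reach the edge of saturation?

V_DS,sat = 1.35 V

The boundary between triode and saturation is V_DS = V_GS − V_TN = V_ov.
V_ov = 1.91 − 0.56 = 1.35 V.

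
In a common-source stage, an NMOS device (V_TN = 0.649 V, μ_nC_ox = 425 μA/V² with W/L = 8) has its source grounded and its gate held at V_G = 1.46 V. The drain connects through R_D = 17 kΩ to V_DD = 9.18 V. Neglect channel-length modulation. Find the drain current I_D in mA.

V_GS = V_G = 1.46 V, so V_ov = 1.46 − 0.649 = 0.811 V.
k_n = μ_nC_ox · (W/L) = 3.4 mA/V².
Assume saturation: I_D = ½ k_n V_ov² = 0.5 × 3.4 × 0.811² = 1.12 mA, giving V_DS = V_DD − I_D R_D = 9.18 − 1.12 × 17 = -9.83 V.
But -9.83 V < V_ov = 0.811 V, so the device is actually in triode.
In triode I_D = k_n[V_ov V_DS − ½ V_DS²] and I_D = (V_DD − V_DS)/R_D. Equating: 28.9 V_DS² − 47.88 V_DS + 9.18 = 0, giving V_DS = 0.221 V (the root below V_ov).
I_D = (9.18 − 0.221) / 17 = 0.527 mA.

I_D = 0.527 mA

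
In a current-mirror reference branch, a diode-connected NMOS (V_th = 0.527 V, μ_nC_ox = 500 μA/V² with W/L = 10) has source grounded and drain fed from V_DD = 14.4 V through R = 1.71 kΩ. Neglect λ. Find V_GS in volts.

With gate tied to drain, V_GS = V_DS ≥ V_GS − V_th, so the device is in saturation.
k_n = μ_nC_ox · (W/L) = 5 mA/V².
KCL at the drain: ½ k_n (V_GS − V_th)² = (V_DD − V_GS)/R.
Let x = V_GS − 0.527. Then 4.28 x² + x − 13.87 = 0, giving x = 1.69 V (positive root), so V_GS = 2.22 V.
I_D = (V_DD − V_GS)/R = (14.4 − 2.22) / 1.71 = 7.13 mA.

V_GS = 2.22 V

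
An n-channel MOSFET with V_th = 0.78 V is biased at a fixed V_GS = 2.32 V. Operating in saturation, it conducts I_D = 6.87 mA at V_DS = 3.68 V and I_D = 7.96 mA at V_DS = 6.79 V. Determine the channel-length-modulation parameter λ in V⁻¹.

λ = 0.0628 V⁻¹

With V_GS fixed, I_D ∝ (1 + λ V_DS) in saturation, so I_D2/I_D1 = (1 + λ V_DS2)/(1 + λ V_DS1).
7.96/6.87 = 1.159 = (1 + 6.79 λ)/(1 + 3.68 λ).
Solving: λ (I_D1 V_DS2 − I_D2 V_DS1) = I_D2 − I_D1, so λ = (7.96 − 6.87) / (6.87 × 6.79 − 7.96 × 3.68) = 1.09 / 17.4 = 0.0628 V⁻¹.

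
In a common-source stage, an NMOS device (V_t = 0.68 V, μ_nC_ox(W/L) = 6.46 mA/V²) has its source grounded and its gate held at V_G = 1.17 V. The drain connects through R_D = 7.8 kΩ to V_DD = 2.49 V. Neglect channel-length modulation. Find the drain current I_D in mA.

I_D = 0.305 mA

V_GS = V_G = 1.17 V, so V_ov = 1.17 − 0.68 = 0.49 V.
Assume saturation: I_D = ½ k_n V_ov² = 0.5 × 6.46 × 0.49² = 0.776 mA, giving V_DS = V_DD − I_D R_D = 2.49 − 0.776 × 7.8 = -3.56 V.
But -3.56 V < V_ov = 0.49 V, so the device is actually in triode.
In triode I_D = k_n[V_ov V_DS − ½ V_DS²] and I_D = (V_DD − V_DS)/R_D. Equating: 25.2 V_DS² − 25.69 V_DS + 2.49 = 0, giving V_DS = 0.108 V (the root below V_ov).
I_D = (2.49 − 0.108) / 7.8 = 0.305 mA.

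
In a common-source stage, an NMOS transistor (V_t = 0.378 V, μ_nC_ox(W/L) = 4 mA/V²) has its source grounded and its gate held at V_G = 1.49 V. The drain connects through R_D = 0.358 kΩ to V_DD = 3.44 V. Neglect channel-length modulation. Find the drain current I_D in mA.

V_GS = V_G = 1.49 V, so V_ov = 1.49 − 0.378 = 1.11 V.
Assume saturation: I_D = ½ k_n V_ov² = 0.5 × 4 × 1.11² = 2.47 mA, giving V_DS = V_DD − I_D R_D = 3.44 − 2.47 × 0.358 = 2.55 V.
V_DS = 2.55 V ≥ V_ov = 1.11 V, confirming saturation.

I_D = 2.47 mA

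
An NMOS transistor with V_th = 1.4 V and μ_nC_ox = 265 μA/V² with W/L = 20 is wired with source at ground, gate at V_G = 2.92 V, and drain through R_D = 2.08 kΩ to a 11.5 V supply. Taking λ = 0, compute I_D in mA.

V_GS = V_G = 2.92 V, so V_ov = 2.92 − 1.4 = 1.52 V.
k_n = μ_nC_ox · (W/L) = 5.3 mA/V².
Assume saturation: I_D = ½ k_n V_ov² = 0.5 × 5.3 × 1.52² = 6.12 mA, giving V_DS = V_DD − I_D R_D = 11.5 − 6.12 × 2.08 = -1.23 V.
But -1.23 V < V_ov = 1.52 V, so the device is actually in triode.
In triode I_D = k_n[V_ov V_DS − ½ V_DS²] and I_D = (V_DD − V_DS)/R_D. Equating: 5.51 V_DS² − 17.76 V_DS + 11.5 = 0, giving V_DS = 0.898 V (the root below V_ov).
I_D = (11.5 − 0.898) / 2.08 = 5.1 mA.

I_D = 5.10 mA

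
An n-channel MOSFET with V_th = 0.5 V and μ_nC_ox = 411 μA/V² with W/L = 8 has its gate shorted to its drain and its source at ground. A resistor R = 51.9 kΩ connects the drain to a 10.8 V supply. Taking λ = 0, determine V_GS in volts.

With gate tied to drain, V_GS = V_DS ≥ V_GS − V_th, so the device is in saturation.
k_n = μ_nC_ox · (W/L) = 3.288 mA/V².
KCL at the drain: ½ k_n (V_GS − V_th)² = (V_DD − V_GS)/R.
Let x = V_GS − 0.5. Then 85.3 x² + x − 10.3 = 0, giving x = 0.342 V (positive root), so V_GS = 0.842 V.
I_D = (V_DD − V_GS)/R = (10.8 − 0.842) / 51.9 = 0.192 mA.

V_GS = 0.842 V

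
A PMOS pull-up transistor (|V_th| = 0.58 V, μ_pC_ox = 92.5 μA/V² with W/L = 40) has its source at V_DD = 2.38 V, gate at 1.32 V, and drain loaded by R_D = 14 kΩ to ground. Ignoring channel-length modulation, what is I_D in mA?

V_SG = V_DD − V_G = 2.38 − 1.32 = 1.06 V, so V_ov = 1.06 − 0.58 = 0.48 V.
k_p = μ_pC_ox · (W/L) = 3.7 mA/V².
Assume saturation: I_D = ½ k_p V_ov² = 0.5 × 3.7 × 0.48² = 0.426 mA, giving V_SD = V_DD − I_D R_D = 2.38 − 0.426 × 14 = -3.59 V.
But -3.59 V < V_ov = 0.48 V, so the device is actually in triode.
In triode I_D = k_p[V_ov V_SD − ½ V_SD²] and I_D = (V_DD − V_SD)/R_D. Equating: 25.9 V_SD² − 25.86 V_SD + 2.38 = 0, giving V_SD = 0.103 V (the root below V_ov).
I_D = (2.38 − 0.103) / 14 = 0.163 mA.

I_D = 0.163 mA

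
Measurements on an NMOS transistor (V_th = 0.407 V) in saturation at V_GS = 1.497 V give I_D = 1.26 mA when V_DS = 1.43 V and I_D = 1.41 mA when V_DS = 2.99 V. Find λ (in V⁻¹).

λ = 0.0857 V⁻¹

With V_GS fixed, I_D ∝ (1 + λ V_DS) in saturation, so I_D2/I_D1 = (1 + λ V_DS2)/(1 + λ V_DS1).
1.41/1.26 = 1.119 = (1 + 2.99 λ)/(1 + 1.43 λ).
Solving: λ (I_D1 V_DS2 − I_D2 V_DS1) = I_D2 − I_D1, so λ = (1.41 − 1.26) / (1.26 × 2.99 − 1.41 × 1.43) = 0.15 / 1.75 = 0.0857 V⁻¹.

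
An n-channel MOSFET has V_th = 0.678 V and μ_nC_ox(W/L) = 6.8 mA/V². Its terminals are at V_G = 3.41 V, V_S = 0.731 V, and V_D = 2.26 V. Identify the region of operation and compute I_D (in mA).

V_GS = V_G − V_S = 3.41 − 0.731 = 2.68 V; V_DS = V_D − V_S = 2.26 − 0.731 = 1.53 V.
V_ov = V_GS − V_th = 2.68 − 0.678 = 2 V.
Since V_DS = 1.53 V < V_ov = 2 V, the device is in the triode region.
I_D = k_n [V_ov · V_DS − ½ V_DS²] = 6.8 × [2 × 1.53 − 0.5 × 1.53²] = 12.9 mA.

Triode; I_D = 12.9 mA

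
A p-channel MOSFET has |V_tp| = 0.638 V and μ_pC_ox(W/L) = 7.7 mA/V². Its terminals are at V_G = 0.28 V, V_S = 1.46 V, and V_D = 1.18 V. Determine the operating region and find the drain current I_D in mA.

Triode; I_D = 0.867 mA

V_SG = V_S − V_G = 1.46 − 0.28 = 1.18 V; V_SD = V_S − V_D = 1.46 − 1.18 = 0.28 V.
V_ov = V_SG − |V_tp| = 1.18 − 0.638 = 0.542 V.
Since V_SD = 0.28 V < V_ov = 0.542 V, the device is in the triode region.
I_D = k_p [V_ov · V_SD − ½ V_SD²] = 7.7 × [0.542 × 0.28 − 0.5 × 0.28²] = 0.867 mA.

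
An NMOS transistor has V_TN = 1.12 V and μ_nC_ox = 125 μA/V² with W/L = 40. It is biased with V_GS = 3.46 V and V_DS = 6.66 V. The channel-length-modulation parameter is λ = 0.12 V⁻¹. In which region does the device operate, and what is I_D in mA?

k_n = μ_nC_ox · (W/L) = 5 mA/V².
V_ov = V_GS − V_TN = 3.46 − 1.12 = 2.34 V.
Since V_DS = 6.66 V ≥ V_ov = 2.34 V, the device is in saturation.
I_D = ½ k_n V_ov² (1 + λ V_DS) = 0.5 × 5 × 2.34² × (1 + 0.12 × 6.66) = 24.6 mA.

Saturation; I_D = 24.6 mA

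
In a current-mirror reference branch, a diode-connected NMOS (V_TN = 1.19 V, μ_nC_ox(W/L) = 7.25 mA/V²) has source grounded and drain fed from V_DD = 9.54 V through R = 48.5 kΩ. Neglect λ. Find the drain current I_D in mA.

With gate tied to drain, V_GS = V_DS ≥ V_GS − V_TN, so the device is in saturation.
KCL at the drain: ½ k_n (V_GS − V_TN)² = (V_DD − V_GS)/R.
Let x = V_GS − 1.19. Then 176 x² + x − 8.35 = 0, giving x = 0.215 V (positive root), so V_GS = 1.41 V.
I_D = (V_DD − V_GS)/R = (9.54 − 1.41) / 48.5 = 0.168 mA.

I_D = 0.168 mA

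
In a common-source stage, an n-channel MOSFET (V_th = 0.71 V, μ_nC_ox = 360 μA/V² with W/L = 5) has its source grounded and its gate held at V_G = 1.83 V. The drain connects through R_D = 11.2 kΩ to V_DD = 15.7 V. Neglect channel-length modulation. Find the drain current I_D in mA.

V_GS = V_G = 1.83 V, so V_ov = 1.83 − 0.71 = 1.12 V.
k_n = μ_nC_ox · (W/L) = 1.8 mA/V².
Assume saturation: I_D = ½ k_n V_ov² = 0.5 × 1.8 × 1.12² = 1.13 mA, giving V_DS = V_DD − I_D R_D = 15.7 − 1.13 × 11.2 = 3.06 V.
V_DS = 3.06 V ≥ V_ov = 1.12 V, confirming saturation.

I_D = 1.13 mA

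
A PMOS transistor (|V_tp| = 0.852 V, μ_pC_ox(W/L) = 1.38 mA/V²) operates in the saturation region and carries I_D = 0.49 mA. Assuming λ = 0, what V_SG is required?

V_SG = 1.69 V

In saturation I_D = ½ k_p (V_SG − |V_tp|)², so V_SG − |V_tp| = √(2 I_D / k_p) = √(2 × 0.49 / 1.38) = 0.843 V.
V_SG = 0.852 + 0.843 = 1.69 V.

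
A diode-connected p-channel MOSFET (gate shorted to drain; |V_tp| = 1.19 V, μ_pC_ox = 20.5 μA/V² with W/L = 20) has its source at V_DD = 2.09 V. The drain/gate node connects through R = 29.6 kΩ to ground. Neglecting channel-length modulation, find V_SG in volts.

V_SG = 1.50 V

With gate tied to drain, V_SG = V_SD ≥ V_SG − |V_tp|, so the device is in saturation.
k_p = μ_pC_ox · (W/L) = 0.41 mA/V².
KCL at the drain: ½ k_p (V_SG − |V_tp|)² = (V_DD − V_SG)/R.
Let x = V_SG − 1.19. Then 6.07 x² + x − 0.9 = 0, giving x = 0.311 V (positive root), so V_SG = 1.5 V.
I_D = (V_DD − V_SG)/R = (2.09 − 1.5) / 29.6 = 0.0199 mA.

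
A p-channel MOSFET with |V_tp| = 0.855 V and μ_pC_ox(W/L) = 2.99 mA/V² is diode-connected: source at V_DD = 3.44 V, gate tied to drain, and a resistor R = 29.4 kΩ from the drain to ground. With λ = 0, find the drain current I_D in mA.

With gate tied to drain, V_SG = V_SD ≥ V_SG − |V_tp|, so the device is in saturation.
KCL at the drain: ½ k_p (V_SG − |V_tp|)² = (V_DD − V_SG)/R.
Let x = V_SG − 0.855. Then 44 x² + x − 2.585 = 0, giving x = 0.231 V (positive root), so V_SG = 1.09 V.
I_D = (V_DD − V_SG)/R = (3.44 − 1.09) / 29.4 = 0.0801 mA.

I_D = 0.0801 mA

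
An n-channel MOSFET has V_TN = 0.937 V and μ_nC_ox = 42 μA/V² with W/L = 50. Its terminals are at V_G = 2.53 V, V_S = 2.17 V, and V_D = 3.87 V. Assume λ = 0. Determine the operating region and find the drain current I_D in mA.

V_GS = V_G − V_S = 2.53 − 2.17 = 0.36 V; V_DS = V_D − V_S = 3.87 − 2.17 = 1.7 V.
V_GS = 0.36 V < V_TN = 0.937 V, so the transistor is in cutoff.

Cutoff; I_D = 0 mA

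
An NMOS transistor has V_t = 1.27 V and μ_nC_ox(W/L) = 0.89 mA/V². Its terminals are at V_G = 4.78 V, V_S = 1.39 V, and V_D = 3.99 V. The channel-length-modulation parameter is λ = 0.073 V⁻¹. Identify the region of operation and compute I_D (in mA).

Saturation; I_D = 2.38 mA

V_GS = V_G − V_S = 4.78 − 1.39 = 3.39 V; V_DS = V_D − V_S = 3.99 − 1.39 = 2.6 V.
V_ov = V_GS − V_t = 3.39 − 1.27 = 2.12 V.
Since V_DS = 2.6 V ≥ V_ov = 2.12 V, the device is in saturation.
I_D = ½ k_n V_ov² (1 + λ V_DS) = 0.5 × 0.89 × 2.12² × (1 + 0.073 × 2.6) = 2.38 mA.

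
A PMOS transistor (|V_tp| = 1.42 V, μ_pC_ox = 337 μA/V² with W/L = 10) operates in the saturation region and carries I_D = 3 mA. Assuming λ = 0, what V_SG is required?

V_SG = 2.75 V

k_p = μ_pC_ox · (W/L) = 3.37 mA/V².
In saturation I_D = ½ k_p (V_SG − |V_tp|)², so V_SG − |V_tp| = √(2 I_D / k_p) = √(2 × 3 / 3.37) = 1.33 V.
V_SG = 1.42 + 1.33 = 2.75 V.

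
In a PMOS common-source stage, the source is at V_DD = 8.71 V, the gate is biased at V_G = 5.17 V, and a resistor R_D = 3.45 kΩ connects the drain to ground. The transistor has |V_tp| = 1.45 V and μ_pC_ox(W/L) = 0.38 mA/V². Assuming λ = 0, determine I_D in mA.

I_D = 0.830 mA

V_SG = V_DD − V_G = 8.71 − 5.17 = 3.54 V, so V_ov = 3.54 − 1.45 = 2.09 V.
Assume saturation: I_D = ½ k_p V_ov² = 0.5 × 0.38 × 2.09² = 0.83 mA, giving V_SD = V_DD − I_D R_D = 8.71 − 0.83 × 3.45 = 5.85 V.
V_SD = 5.85 V ≥ V_ov = 2.09 V, confirming saturation.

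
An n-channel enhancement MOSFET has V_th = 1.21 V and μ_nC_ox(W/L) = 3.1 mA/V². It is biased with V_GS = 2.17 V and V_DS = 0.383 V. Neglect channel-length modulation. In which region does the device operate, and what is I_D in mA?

Triode; I_D = 0.912 mA

V_ov = V_GS − V_th = 2.17 − 1.21 = 0.96 V.
Since V_DS = 0.383 V < V_ov = 0.96 V, the device is in the triode region.
I_D = k_n [V_ov · V_DS − ½ V_DS²] = 3.1 × [0.96 × 0.383 − 0.5 × 0.383²] = 0.912 mA.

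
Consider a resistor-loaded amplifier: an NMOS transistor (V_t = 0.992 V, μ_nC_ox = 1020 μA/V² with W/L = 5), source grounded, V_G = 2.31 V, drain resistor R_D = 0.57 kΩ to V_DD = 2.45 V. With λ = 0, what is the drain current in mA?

I_D = 3.20 mA

V_GS = V_G = 2.31 V, so V_ov = 2.31 − 0.992 = 1.32 V.
k_n = μ_nC_ox · (W/L) = 5.1 mA/V².
Assume saturation: I_D = ½ k_n V_ov² = 0.5 × 5.1 × 1.32² = 4.43 mA, giving V_DS = V_DD − I_D R_D = 2.45 − 4.43 × 0.57 = -0.0749 V.
But -0.0749 V < V_ov = 1.32 V, so the device is actually in triode.
In triode I_D = k_n[V_ov V_DS − ½ V_DS²] and I_D = (V_DD − V_DS)/R_D. Equating: 1.45 V_DS² − 4.831 V_DS + 2.45 = 0, giving V_DS = 0.624 V (the root below V_ov).
I_D = (2.45 − 0.624) / 0.57 = 3.2 mA.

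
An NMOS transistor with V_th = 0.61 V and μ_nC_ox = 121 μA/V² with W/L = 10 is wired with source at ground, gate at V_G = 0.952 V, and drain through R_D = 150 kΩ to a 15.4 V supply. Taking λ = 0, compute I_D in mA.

V_GS = V_G = 0.952 V, so V_ov = 0.952 − 0.61 = 0.342 V.
k_n = μ_nC_ox · (W/L) = 1.21 mA/V².
Assume saturation: I_D = ½ k_n V_ov² = 0.5 × 1.21 × 0.342² = 0.0708 mA, giving V_DS = V_DD − I_D R_D = 15.4 − 0.0708 × 150 = 4.79 V.
V_DS = 4.79 V ≥ V_ov = 0.342 V, confirming saturation.

I_D = 0.0708 mA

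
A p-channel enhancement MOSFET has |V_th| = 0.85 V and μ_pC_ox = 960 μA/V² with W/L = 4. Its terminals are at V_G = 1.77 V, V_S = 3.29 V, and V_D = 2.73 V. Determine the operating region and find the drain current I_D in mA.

Triode; I_D = 0.839 mA

V_SG = V_S − V_G = 3.29 − 1.77 = 1.52 V; V_SD = V_S − V_D = 3.29 − 2.73 = 0.56 V.
k_p = μ_pC_ox · (W/L) = 3.84 mA/V².
V_ov = V_SG − |V_th| = 1.52 − 0.85 = 0.67 V.
Since V_SD = 0.56 V < V_ov = 0.67 V, the device is in the triode region.
I_D = k_p [V_ov · V_SD − ½ V_SD²] = 3.84 × [0.67 × 0.56 − 0.5 × 0.56²] = 0.839 mA.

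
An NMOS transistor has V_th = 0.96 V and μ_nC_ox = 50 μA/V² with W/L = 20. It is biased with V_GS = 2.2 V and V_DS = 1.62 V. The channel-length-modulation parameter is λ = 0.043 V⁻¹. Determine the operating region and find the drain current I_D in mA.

Saturation; I_D = 0.822 mA

k_n = μ_nC_ox · (W/L) = 1 mA/V².
V_ov = V_GS − V_th = 2.2 − 0.96 = 1.24 V.
Since V_DS = 1.62 V ≥ V_ov = 1.24 V, the device is in saturation.
I_D = ½ k_n V_ov² (1 + λ V_DS) = 0.5 × 1 × 1.24² × (1 + 0.043 × 1.62) = 0.822 mA.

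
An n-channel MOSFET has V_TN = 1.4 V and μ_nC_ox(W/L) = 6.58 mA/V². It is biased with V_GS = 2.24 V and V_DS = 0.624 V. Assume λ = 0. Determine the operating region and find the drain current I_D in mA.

V_ov = V_GS − V_TN = 2.24 − 1.4 = 0.84 V.
Since V_DS = 0.624 V < V_ov = 0.84 V, the device is in the triode region.
I_D = k_n [V_ov · V_DS − ½ V_DS²] = 6.58 × [0.84 × 0.624 − 0.5 × 0.624²] = 2.17 mA.

Triode; I_D = 2.17 mA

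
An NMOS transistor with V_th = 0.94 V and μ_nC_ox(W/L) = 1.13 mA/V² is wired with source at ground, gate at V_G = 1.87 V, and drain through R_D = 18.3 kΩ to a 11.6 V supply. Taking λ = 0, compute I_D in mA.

I_D = 0.489 mA

V_GS = V_G = 1.87 V, so V_ov = 1.87 − 0.94 = 0.93 V.
Assume saturation: I_D = ½ k_n V_ov² = 0.5 × 1.13 × 0.93² = 0.489 mA, giving V_DS = V_DD − I_D R_D = 11.6 − 0.489 × 18.3 = 2.66 V.
V_DS = 2.66 V ≥ V_ov = 0.93 V, confirming saturation.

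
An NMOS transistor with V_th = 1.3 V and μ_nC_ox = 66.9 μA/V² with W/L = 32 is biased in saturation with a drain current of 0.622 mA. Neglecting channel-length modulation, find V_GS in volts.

k_n = μ_nC_ox · (W/L) = 2.141 mA/V².
In saturation I_D = ½ k_n (V_GS − V_th)², so V_GS − V_th = √(2 I_D / k_n) = √(2 × 0.622 / 2.141) = 0.762 V.
V_GS = 1.3 + 0.762 = 2.06 V.

V_GS = 2.06 V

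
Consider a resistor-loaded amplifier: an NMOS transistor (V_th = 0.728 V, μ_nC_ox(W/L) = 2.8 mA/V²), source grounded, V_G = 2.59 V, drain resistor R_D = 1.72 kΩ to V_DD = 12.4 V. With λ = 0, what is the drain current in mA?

V_GS = V_G = 2.59 V, so V_ov = 2.59 − 0.728 = 1.86 V.
Assume saturation: I_D = ½ k_n V_ov² = 0.5 × 2.8 × 1.86² = 4.85 mA, giving V_DS = V_DD − I_D R_D = 12.4 − 4.85 × 1.72 = 4.05 V.
V_DS = 4.05 V ≥ V_ov = 1.86 V, confirming saturation.

I_D = 4.85 mA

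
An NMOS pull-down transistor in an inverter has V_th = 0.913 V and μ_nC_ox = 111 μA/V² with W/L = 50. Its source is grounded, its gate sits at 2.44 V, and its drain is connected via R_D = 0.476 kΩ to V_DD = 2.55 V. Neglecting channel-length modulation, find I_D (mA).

V_GS = V_G = 2.44 V, so V_ov = 2.44 − 0.913 = 1.53 V.
k_n = μ_nC_ox · (W/L) = 5.55 mA/V².
Assume saturation: I_D = ½ k_n V_ov² = 0.5 × 5.55 × 1.53² = 6.47 mA, giving V_DS = V_DD − I_D R_D = 2.55 − 6.47 × 0.476 = -0.53 V.
But -0.53 V < V_ov = 1.53 V, so the device is actually in triode.
In triode I_D = k_n[V_ov V_DS − ½ V_DS²] and I_D = (V_DD − V_DS)/R_D. Equating: 1.32 V_DS² − 5.034 V_DS + 2.55 = 0, giving V_DS = 0.601 V (the root below V_ov).
I_D = (2.55 − 0.601) / 0.476 = 4.09 mA.

I_D = 4.09 mA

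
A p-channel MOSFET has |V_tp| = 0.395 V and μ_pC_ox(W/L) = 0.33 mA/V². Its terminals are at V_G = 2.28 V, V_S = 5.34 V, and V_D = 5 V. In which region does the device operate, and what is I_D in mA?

Triode; I_D = 0.280 mA

V_SG = V_S − V_G = 5.34 − 2.28 = 3.06 V; V_SD = V_S − V_D = 5.34 − 5 = 0.34 V.
V_ov = V_SG − |V_tp| = 3.06 − 0.395 = 2.67 V.
Since V_SD = 0.34 V < V_ov = 2.67 V, the device is in the triode region.
I_D = k_p [V_ov · V_SD − ½ V_SD²] = 0.33 × [2.67 × 0.34 − 0.5 × 0.34²] = 0.28 mA.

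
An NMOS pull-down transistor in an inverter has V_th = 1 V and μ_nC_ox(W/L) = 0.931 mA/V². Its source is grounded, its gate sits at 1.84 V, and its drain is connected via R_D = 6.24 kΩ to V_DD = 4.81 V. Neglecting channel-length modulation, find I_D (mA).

I_D = 0.328 mA

V_GS = V_G = 1.84 V, so V_ov = 1.84 − 1 = 0.84 V.
Assume saturation: I_D = ½ k_n V_ov² = 0.5 × 0.931 × 0.84² = 0.328 mA, giving V_DS = V_DD − I_D R_D = 4.81 − 0.328 × 6.24 = 2.76 V.
V_DS = 2.76 V ≥ V_ov = 0.84 V, confirming saturation.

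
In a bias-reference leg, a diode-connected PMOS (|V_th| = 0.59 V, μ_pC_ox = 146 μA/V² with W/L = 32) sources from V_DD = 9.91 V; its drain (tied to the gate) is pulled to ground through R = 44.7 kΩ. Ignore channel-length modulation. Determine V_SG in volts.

With gate tied to drain, V_SG = V_SD ≥ V_SG − |V_th|, so the device is in saturation.
k_p = μ_pC_ox · (W/L) = 4.672 mA/V².
KCL at the drain: ½ k_p (V_SG − |V_th|)² = (V_DD − V_SG)/R.
Let x = V_SG − 0.59. Then 104 x² + x − 9.32 = 0, giving x = 0.294 V (positive root), so V_SG = 0.884 V.
I_D = (V_DD − V_SG)/R = (9.91 − 0.884) / 44.7 = 0.202 mA.

V_SG = 0.884 V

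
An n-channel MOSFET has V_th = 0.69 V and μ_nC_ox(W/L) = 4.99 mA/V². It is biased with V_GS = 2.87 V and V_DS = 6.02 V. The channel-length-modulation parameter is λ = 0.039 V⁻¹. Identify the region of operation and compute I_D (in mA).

Saturation; I_D = 14.6 mA

V_ov = V_GS − V_th = 2.87 − 0.69 = 2.18 V.
Since V_DS = 6.02 V ≥ V_ov = 2.18 V, the device is in saturation.
I_D = ½ k_n V_ov² (1 + λ V_DS) = 0.5 × 4.99 × 2.18² × (1 + 0.039 × 6.02) = 14.6 mA.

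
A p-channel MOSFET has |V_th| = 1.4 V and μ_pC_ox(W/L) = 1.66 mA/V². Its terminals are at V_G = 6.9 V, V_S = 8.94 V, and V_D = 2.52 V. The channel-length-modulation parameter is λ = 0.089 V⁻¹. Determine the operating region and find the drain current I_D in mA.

Saturation; I_D = 0.534 mA

V_SG = V_S − V_G = 8.94 − 6.9 = 2.04 V; V_SD = V_S − V_D = 8.94 − 2.52 = 6.42 V.
V_ov = V_SG − |V_th| = 2.04 − 1.4 = 0.64 V.
Since V_SD = 6.42 V ≥ V_ov = 0.64 V, the device is in saturation.
I_D = ½ k_p V_ov² (1 + λ V_SD) = 0.5 × 1.66 × 0.64² × (1 + 0.089 × 6.42) = 0.534 mA.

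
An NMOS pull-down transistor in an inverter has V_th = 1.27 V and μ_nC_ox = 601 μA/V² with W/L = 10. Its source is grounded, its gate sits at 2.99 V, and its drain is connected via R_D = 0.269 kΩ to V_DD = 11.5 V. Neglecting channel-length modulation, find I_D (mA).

I_D = 8.89 mA

V_GS = V_G = 2.99 V, so V_ov = 2.99 − 1.27 = 1.72 V.
k_n = μ_nC_ox · (W/L) = 6.01 mA/V².
Assume saturation: I_D = ½ k_n V_ov² = 0.5 × 6.01 × 1.72² = 8.89 mA, giving V_DS = V_DD − I_D R_D = 11.5 − 8.89 × 0.269 = 9.11 V.
V_DS = 9.11 V ≥ V_ov = 1.72 V, confirming saturation.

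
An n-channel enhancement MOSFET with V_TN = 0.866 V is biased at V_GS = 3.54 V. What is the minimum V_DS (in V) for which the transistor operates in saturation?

The boundary between triode and saturation is V_DS = V_GS − V_TN = V_ov.
V_ov = 3.54 − 0.866 = 2.67 V.

V_DS,sat = 2.67 V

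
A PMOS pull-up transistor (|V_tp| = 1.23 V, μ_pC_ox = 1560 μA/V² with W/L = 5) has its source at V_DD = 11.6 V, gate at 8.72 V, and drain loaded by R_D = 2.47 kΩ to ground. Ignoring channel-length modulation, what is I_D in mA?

V_SG = V_DD − V_G = 11.6 − 8.72 = 2.88 V, so V_ov = 2.88 − 1.23 = 1.65 V.
k_p = μ_pC_ox · (W/L) = 7.8 mA/V².
Assume saturation: I_D = ½ k_p V_ov² = 0.5 × 7.8 × 1.65² = 10.6 mA, giving V_SD = V_DD − I_D R_D = 11.6 − 10.6 × 2.47 = -14.6 V.
But -14.6 V < V_ov = 1.65 V, so the device is actually in triode.
In triode I_D = k_p[V_ov V_SD − ½ V_SD²] and I_D = (V_DD − V_SD)/R_D. Equating: 9.63 V_SD² − 32.79 V_SD + 11.6 = 0, giving V_SD = 0.401 V (the root below V_ov).
I_D = (11.6 − 0.401) / 2.47 = 4.53 mA.

I_D = 4.53 mA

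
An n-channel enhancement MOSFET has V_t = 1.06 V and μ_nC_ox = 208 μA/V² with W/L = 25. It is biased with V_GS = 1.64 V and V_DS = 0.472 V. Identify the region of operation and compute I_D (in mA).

Triode; I_D = 0.844 mA

k_n = μ_nC_ox · (W/L) = 5.2 mA/V².
V_ov = V_GS − V_t = 1.64 − 1.06 = 0.58 V.
Since V_DS = 0.472 V < V_ov = 0.58 V, the device is in the triode region.
I_D = k_n [V_ov · V_DS − ½ V_DS²] = 5.2 × [0.58 × 0.472 − 0.5 × 0.472²] = 0.844 mA.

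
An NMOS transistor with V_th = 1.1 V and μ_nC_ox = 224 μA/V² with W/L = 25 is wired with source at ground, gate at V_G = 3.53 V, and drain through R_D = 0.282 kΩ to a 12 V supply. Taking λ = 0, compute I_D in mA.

I_D = 16.5 mA

V_GS = V_G = 3.53 V, so V_ov = 3.53 − 1.1 = 2.43 V.
k_n = μ_nC_ox · (W/L) = 5.6 mA/V².
Assume saturation: I_D = ½ k_n V_ov² = 0.5 × 5.6 × 2.43² = 16.5 mA, giving V_DS = V_DD − I_D R_D = 12 − 16.5 × 0.282 = 7.34 V.
V_DS = 7.34 V ≥ V_ov = 2.43 V, confirming saturation.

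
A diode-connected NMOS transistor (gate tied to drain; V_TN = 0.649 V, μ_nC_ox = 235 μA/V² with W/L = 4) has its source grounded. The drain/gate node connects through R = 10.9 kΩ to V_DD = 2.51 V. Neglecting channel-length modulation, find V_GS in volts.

With gate tied to drain, V_GS = V_DS ≥ V_GS − V_TN, so the device is in saturation.
k_n = μ_nC_ox · (W/L) = 0.94 mA/V².
KCL at the drain: ½ k_n (V_GS − V_TN)² = (V_DD − V_GS)/R.
Let x = V_GS − 0.649. Then 5.12 x² + x − 1.861 = 0, giving x = 0.513 V (positive root), so V_GS = 1.16 V.
I_D = (V_DD − V_GS)/R = (2.51 − 1.16) / 10.9 = 0.124 mA.

V_GS = 1.16 V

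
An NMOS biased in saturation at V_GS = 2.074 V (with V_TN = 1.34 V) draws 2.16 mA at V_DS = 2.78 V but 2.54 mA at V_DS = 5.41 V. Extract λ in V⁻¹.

λ = 0.0822 V⁻¹

With V_GS fixed, I_D ∝ (1 + λ V_DS) in saturation, so I_D2/I_D1 = (1 + λ V_DS2)/(1 + λ V_DS1).
2.54/2.16 = 1.176 = (1 + 5.41 λ)/(1 + 2.78 λ).
Solving: λ (I_D1 V_DS2 − I_D2 V_DS1) = I_D2 − I_D1, so λ = (2.54 − 2.16) / (2.16 × 5.41 − 2.54 × 2.78) = 0.38 / 4.62 = 0.0822 V⁻¹.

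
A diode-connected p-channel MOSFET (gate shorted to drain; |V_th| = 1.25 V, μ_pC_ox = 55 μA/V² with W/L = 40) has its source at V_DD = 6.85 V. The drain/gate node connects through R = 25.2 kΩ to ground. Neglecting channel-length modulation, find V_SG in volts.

V_SG = 1.68 V

With gate tied to drain, V_SG = V_SD ≥ V_SG − |V_th|, so the device is in saturation.
k_p = μ_pC_ox · (W/L) = 2.2 mA/V².
KCL at the drain: ½ k_p (V_SG − |V_th|)² = (V_DD − V_SG)/R.
Let x = V_SG − 1.25. Then 27.7 x² + x − 5.6 = 0, giving x = 0.432 V (positive root), so V_SG = 1.68 V.
I_D = (V_DD − V_SG)/R = (6.85 − 1.68) / 25.2 = 0.205 mA.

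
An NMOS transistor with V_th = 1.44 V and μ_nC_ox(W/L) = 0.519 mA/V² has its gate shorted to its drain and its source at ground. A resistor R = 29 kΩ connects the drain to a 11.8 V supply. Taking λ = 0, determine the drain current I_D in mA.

With gate tied to drain, V_GS = V_DS ≥ V_GS − V_th, so the device is in saturation.
KCL at the drain: ½ k_n (V_GS − V_th)² = (V_DD − V_GS)/R.
Let x = V_GS − 1.44. Then 7.53 x² + x − 10.36 = 0, giving x = 1.11 V (positive root), so V_GS = 2.55 V.
I_D = (V_DD − V_GS)/R = (11.8 − 2.55) / 29 = 0.319 mA.

I_D = 0.319 mA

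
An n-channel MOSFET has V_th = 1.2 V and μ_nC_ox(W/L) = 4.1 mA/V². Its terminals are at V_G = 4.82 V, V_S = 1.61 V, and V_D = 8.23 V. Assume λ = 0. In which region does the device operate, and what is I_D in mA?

V_GS = V_G − V_S = 4.82 − 1.61 = 3.21 V; V_DS = V_D − V_S = 8.23 − 1.61 = 6.62 V.
V_ov = V_GS − V_th = 3.21 − 1.2 = 2.01 V.
Since V_DS = 6.62 V ≥ V_ov = 2.01 V, the device is in saturation.
I_D = ½ k_n V_ov² = 0.5 × 4.1 × 2.01² = 8.28 mA.

Saturation; I_D = 8.28 mA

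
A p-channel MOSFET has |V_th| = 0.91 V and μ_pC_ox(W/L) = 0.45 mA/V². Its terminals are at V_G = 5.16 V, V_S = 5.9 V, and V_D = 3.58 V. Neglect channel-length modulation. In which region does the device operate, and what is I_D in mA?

Cutoff; I_D = 0 mA

V_SG = V_S − V_G = 5.9 − 5.16 = 0.74 V; V_SD = V_S − V_D = 5.9 − 3.58 = 2.32 V.
V_SG = 0.74 V < |V_th| = 0.91 V, so the transistor is in cutoff.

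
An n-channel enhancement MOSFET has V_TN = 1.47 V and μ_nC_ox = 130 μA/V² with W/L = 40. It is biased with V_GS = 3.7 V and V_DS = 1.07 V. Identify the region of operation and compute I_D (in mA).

Triode; I_D = 9.43 mA

k_n = μ_nC_ox · (W/L) = 5.2 mA/V².
V_ov = V_GS − V_TN = 3.7 − 1.47 = 2.23 V.
Since V_DS = 1.07 V < V_ov = 2.23 V, the device is in the triode region.
I_D = k_n [V_ov · V_DS − ½ V_DS²] = 5.2 × [2.23 × 1.07 − 0.5 × 1.07²] = 9.43 mA.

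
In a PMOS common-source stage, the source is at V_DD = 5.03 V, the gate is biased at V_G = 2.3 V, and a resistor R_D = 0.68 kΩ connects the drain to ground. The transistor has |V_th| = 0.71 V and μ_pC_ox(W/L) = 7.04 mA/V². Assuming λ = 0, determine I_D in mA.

V_SG = V_DD − V_G = 5.03 − 2.3 = 2.73 V, so V_ov = 2.73 − 0.71 = 2.02 V.
Assume saturation: I_D = ½ k_p V_ov² = 0.5 × 7.04 × 2.02² = 14.4 mA, giving V_SD = V_DD − I_D R_D = 5.03 − 14.4 × 0.68 = -4.74 V.
But -4.74 V < V_ov = 2.02 V, so the device is actually in triode.
In triode I_D = k_p[V_ov V_SD − ½ V_SD²] and I_D = (V_DD − V_SD)/R_D. Equating: 2.39 V_SD² − 10.67 V_SD + 5.03 = 0, giving V_SD = 0.536 V (the root below V_ov).
I_D = (5.03 − 0.536) / 0.68 = 6.61 mA.

I_D = 6.61 mA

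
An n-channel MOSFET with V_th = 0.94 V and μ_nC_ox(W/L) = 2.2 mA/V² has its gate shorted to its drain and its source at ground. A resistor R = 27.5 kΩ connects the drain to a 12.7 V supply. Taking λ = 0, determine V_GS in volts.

With gate tied to drain, V_GS = V_DS ≥ V_GS − V_th, so the device is in saturation.
KCL at the drain: ½ k_n (V_GS − V_th)² = (V_DD − V_GS)/R.
Let x = V_GS − 0.94. Then 30.3 x² + x − 11.76 = 0, giving x = 0.607 V (positive root), so V_GS = 1.55 V.
I_D = (V_DD − V_GS)/R = (12.7 − 1.55) / 27.5 = 0.406 mA.

V_GS = 1.55 V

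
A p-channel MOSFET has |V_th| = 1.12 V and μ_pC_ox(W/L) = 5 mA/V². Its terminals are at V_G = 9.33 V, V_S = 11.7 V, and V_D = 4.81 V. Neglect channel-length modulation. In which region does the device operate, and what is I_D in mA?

V_SG = V_S − V_G = 11.7 − 9.33 = 2.37 V; V_SD = V_S − V_D = 11.7 − 4.81 = 6.89 V.
V_ov = V_SG − |V_th| = 2.37 − 1.12 = 1.25 V.
Since V_SD = 6.89 V ≥ V_ov = 1.25 V, the device is in saturation.
I_D = ½ k_p V_ov² = 0.5 × 5 × 1.25² = 3.91 mA.

Saturation; I_D = 3.91 mA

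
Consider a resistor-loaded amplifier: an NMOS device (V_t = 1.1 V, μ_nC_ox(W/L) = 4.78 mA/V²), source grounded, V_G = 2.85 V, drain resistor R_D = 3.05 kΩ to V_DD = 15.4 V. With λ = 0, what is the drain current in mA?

V_GS = V_G = 2.85 V, so V_ov = 2.85 − 1.1 = 1.75 V.
Assume saturation: I_D = ½ k_n V_ov² = 0.5 × 4.78 × 1.75² = 7.32 mA, giving V_DS = V_DD − I_D R_D = 15.4 − 7.32 × 3.05 = -6.92 V.
But -6.92 V < V_ov = 1.75 V, so the device is actually in triode.
In triode I_D = k_n[V_ov V_DS − ½ V_DS²] and I_D = (V_DD − V_DS)/R_D. Equating: 7.29 V_DS² − 26.51 V_DS + 15.4 = 0, giving V_DS = 0.726 V (the root below V_ov).
I_D = (15.4 − 0.726) / 3.05 = 4.81 mA.

I_D = 4.81 mA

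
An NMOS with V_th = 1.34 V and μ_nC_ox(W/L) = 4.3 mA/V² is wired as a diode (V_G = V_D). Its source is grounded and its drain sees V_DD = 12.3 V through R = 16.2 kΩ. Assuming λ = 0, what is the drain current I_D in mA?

With gate tied to drain, V_GS = V_DS ≥ V_GS − V_th, so the device is in saturation.
KCL at the drain: ½ k_n (V_GS − V_th)² = (V_DD − V_GS)/R.
Let x = V_GS − 1.34. Then 34.8 x² + x − 10.96 = 0, giving x = 0.547 V (positive root), so V_GS = 1.89 V.
I_D = (V_DD − V_GS)/R = (12.3 − 1.89) / 16.2 = 0.643 mA.

I_D = 0.643 mA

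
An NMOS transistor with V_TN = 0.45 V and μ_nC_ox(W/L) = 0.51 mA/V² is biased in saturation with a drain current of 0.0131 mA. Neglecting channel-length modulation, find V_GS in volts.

In saturation I_D = ½ k_n (V_GS − V_TN)², so V_GS − V_TN = √(2 I_D / k_n) = √(2 × 0.0131 / 0.51) = 0.227 V.
V_GS = 0.45 + 0.227 = 0.677 V.

V_GS = 0.677 V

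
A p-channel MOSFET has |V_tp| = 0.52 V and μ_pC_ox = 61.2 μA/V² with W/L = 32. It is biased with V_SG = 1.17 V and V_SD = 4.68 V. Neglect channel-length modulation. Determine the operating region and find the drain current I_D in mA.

k_p = μ_pC_ox · (W/L) = 1.958 mA/V².
V_ov = V_SG − |V_tp| = 1.17 − 0.52 = 0.65 V.
Since V_SD = 4.68 V ≥ V_ov = 0.65 V, the device is in saturation.
I_D = ½ k_p V_ov² = 0.5 × 1.958 × 0.65² = 0.414 mA.

Saturation; I_D = 0.414 mA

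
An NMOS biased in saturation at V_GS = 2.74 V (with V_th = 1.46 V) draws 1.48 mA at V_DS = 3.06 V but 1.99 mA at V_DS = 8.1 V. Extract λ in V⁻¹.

With V_GS fixed, I_D ∝ (1 + λ V_DS) in saturation, so I_D2/I_D1 = (1 + λ V_DS2)/(1 + λ V_DS1).
1.99/1.48 = 1.345 = (1 + 8.1 λ)/(1 + 3.06 λ).
Solving: λ (I_D1 V_DS2 − I_D2 V_DS1) = I_D2 − I_D1, so λ = (1.99 − 1.48) / (1.48 × 8.1 − 1.99 × 3.06) = 0.51 / 5.9 = 0.0865 V⁻¹.

λ = 0.0865 V⁻¹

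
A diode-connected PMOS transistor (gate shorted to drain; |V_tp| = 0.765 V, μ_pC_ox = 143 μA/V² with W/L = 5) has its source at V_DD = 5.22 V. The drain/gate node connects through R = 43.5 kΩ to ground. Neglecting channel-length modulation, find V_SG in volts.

With gate tied to drain, V_SG = V_SD ≥ V_SG − |V_tp|, so the device is in saturation.
k_p = μ_pC_ox · (W/L) = 0.715 mA/V².
KCL at the drain: ½ k_p (V_SG − |V_tp|)² = (V_DD − V_SG)/R.
Let x = V_SG − 0.765. Then 15.6 x² + x − 4.455 = 0, giving x = 0.504 V (positive root), so V_SG = 1.27 V.
I_D = (V_DD − V_SG)/R = (5.22 − 1.27) / 43.5 = 0.0908 mA.

V_SG = 1.27 V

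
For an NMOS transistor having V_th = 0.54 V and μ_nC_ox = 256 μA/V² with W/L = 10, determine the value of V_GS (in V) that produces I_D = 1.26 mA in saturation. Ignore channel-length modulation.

k_n = μ_nC_ox · (W/L) = 2.56 mA/V².
In saturation I_D = ½ k_n (V_GS − V_th)², so V_GS − V_th = √(2 I_D / k_n) = √(2 × 1.26 / 2.56) = 0.992 V.
V_GS = 0.54 + 0.992 = 1.53 V.

V_GS = 1.53 V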